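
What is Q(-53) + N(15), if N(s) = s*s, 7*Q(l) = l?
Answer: 1522/7 ≈ 217.43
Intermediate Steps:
Q(l) = l/7
N(s) = s²
Q(-53) + N(15) = (⅐)*(-53) + 15² = -53/7 + 225 = 1522/7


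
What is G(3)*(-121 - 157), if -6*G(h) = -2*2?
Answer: -556/3 ≈ -185.33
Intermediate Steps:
G(h) = ⅔ (G(h) = -(-1)*2/3 = -⅙*(-4) = ⅔)
G(3)*(-121 - 157) = 2*(-121 - 157)/3 = (⅔)*(-278) = -556/3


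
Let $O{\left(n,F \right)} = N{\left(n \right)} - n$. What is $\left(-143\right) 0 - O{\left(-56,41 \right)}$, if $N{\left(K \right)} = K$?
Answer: $0$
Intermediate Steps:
$O{\left(n,F \right)} = 0$ ($O{\left(n,F \right)} = n - n = 0$)
$\left(-143\right) 0 - O{\left(-56,41 \right)} = \left(-143\right) 0 - 0 = 0 + 0 = 0$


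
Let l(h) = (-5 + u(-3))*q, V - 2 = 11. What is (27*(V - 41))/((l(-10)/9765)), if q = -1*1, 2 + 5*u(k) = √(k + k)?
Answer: -1355940 - 50220*I*√6 ≈ -1.3559e+6 - 1.2301e+5*I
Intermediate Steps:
V = 13 (V = 2 + 11 = 13)
u(k) = -⅖ + √2*√k/5 (u(k) = -⅖ + √(k + k)/5 = -⅖ + √(2*k)/5 = -⅖ + (√2*√k)/5 = -⅖ + √2*√k/5)
q = -1
l(h) = 27/5 - I*√6/5 (l(h) = (-5 + (-⅖ + √2*√(-3)/5))*(-1) = (-5 + (-⅖ + √2*(I*√3)/5))*(-1) = (-5 + (-⅖ + I*√6/5))*(-1) = (-27/5 + I*√6/5)*(-1) = 27/5 - I*√6/5)
(27*(V - 41))/((l(-10)/9765)) = (27*(13 - 41))/(((27/5 - I*√6/5)/9765)) = (27*(-28))/(((27/5 - I*√6/5)*(1/9765))) = -756/(3/5425 - I*√6/48825)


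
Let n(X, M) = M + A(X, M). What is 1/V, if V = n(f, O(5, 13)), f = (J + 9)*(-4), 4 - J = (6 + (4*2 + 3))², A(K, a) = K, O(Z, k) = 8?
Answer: 1/1112 ≈ 0.00089928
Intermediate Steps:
J = -285 (J = 4 - (6 + (4*2 + 3))² = 4 - (6 + (8 + 3))² = 4 - (6 + 11)² = 4 - 1*17² = 4 - 1*289 = 4 - 289 = -285)
f = 1104 (f = (-285 + 9)*(-4) = -276*(-4) = 1104)
n(X, M) = M + X
V = 1112 (V = 8 + 1104 = 1112)
1/V = 1/1112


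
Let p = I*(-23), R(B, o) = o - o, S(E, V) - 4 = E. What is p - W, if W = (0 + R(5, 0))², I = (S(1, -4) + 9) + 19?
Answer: -759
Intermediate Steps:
S(E, V) = 4 + E
I = 33 (I = ((4 + 1) + 9) + 19 = (5 + 9) + 19 = 14 + 19 = 33)
R(B, o) = 0
p = -759 (p = 33*(-23) = -759)
W = 0 (W = (0 + 0)² = 0² = 0)
p - W = -759 - 1*0 = -759 + 0 = -759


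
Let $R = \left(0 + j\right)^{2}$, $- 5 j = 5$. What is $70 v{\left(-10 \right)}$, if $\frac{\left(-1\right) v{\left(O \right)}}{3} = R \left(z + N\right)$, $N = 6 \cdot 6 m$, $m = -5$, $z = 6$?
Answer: $36540$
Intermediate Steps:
$j = -1$ ($j = \left(- \frac{1}{5}\right) 5 = -1$)
$R = 1$ ($R = \left(0 - 1\right)^{2} = \left(-1\right)^{2} = 1$)
$N = -180$ ($N = 6 \cdot 6 \left(-5\right) = 36 \left(-5\right) = -180$)
$v{\left(O \right)} = 522$ ($v{\left(O \right)} = - 3 \cdot 1 \left(6 - 180\right) = - 3 \cdot 1 \left(-174\right) = \left(-3\right) \left(-174\right) = 522$)
$70 v{\left(-10 \right)} = 70 \cdot 522 = 36540$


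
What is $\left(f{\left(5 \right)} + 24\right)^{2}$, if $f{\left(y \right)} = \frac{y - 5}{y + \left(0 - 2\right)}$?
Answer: $576$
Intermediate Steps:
$f{\left(y \right)} = \frac{-5 + y}{-2 + y}$ ($f{\left(y \right)} = \frac{-5 + y}{y - 2} = \frac{-5 + y}{-2 + y}$)
$\left(f{\left(5 \right)} + 24\right)^{2} = \left(\frac{-5 + 5}{-2 + 5} + 24\right)^{2} = \left(\frac{1}{3} \cdot 0 + 24\right)^{2} = \left(0 + 24\right)^{2} = 24^{2} = 576$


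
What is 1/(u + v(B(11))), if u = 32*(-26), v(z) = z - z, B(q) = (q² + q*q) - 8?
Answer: -1/832 ≈ -0.0012019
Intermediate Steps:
B(q) = -8 + 2*q² (B(q) = (q² + q²) - 8 = 2*q² - 8 = -8 + 2*q²)
v(z) = 0
u = -832
1/(u + v(B(11))) = 1/(-832 + 0) = 1/(-832) = -1/832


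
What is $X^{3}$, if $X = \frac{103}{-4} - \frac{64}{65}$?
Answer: $- \frac{335847303351}{17576000} \approx -19108.0$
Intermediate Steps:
$X = - \frac{6951}{260}$ ($X = 103 \left(- \frac{1}{4}\right) - \frac{64}{65} = - \frac{103}{4} - \frac{64}{65} = - \frac{6951}{260} \approx -26.735$)
$X^{3} = \left(- \frac{6951}{260}\right)^{3} = - \frac{335847303351}{17576000}$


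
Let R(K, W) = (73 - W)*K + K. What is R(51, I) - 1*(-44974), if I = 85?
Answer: 44413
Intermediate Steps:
R(K, W) = K + K*(73 - W) (R(K, W) = K*(73 - W) + K = K + K*(73 - W))
R(51, I) - 1*(-44974) = 51*(74 - 1*85) - 1*(-44974) = 51*(74 - 85) + 44974 = 51*(-11) + 44974 = -561 + 44974 = 44413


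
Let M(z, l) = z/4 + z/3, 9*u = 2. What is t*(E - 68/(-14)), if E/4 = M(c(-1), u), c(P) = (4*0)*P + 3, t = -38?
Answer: -3154/7 ≈ -450.57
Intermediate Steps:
u = 2/9 (u = (1/9)*2 = 2/9 ≈ 0.22222)
c(P) = 3 (c(P) = 0*P + 3 = 0 + 3 = 3)
M(z, l) = 7*z/12 (M(z, l) = z*(1/4) + z*(1/3) = z/4 + z/3 = 7*z/12)
E = 7 (E = 4*((7/12)*3) = 4*(7/4) = 7)
t*(E - 68/(-14)) = -38*(7 - 68/(-14)) = -38*(7 - 68*(-1/14)) = -38*(7 + 34/7) = -38*83/7 = -3154/7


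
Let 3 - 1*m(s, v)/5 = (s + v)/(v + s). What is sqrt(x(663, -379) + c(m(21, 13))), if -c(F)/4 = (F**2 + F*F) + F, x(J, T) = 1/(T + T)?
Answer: I*sqrt(482634518)/758 ≈ 28.983*I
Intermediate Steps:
m(s, v) = 10 (m(s, v) = 15 - 5*(s + v)/(v + s) = 15 - 5*(s + v)/(s + v) = 15 - 5*1 = 15 - 5 = 10)
x(J, T) = 1/(2*T)
c(F) = -8*F**2 - 4*F (c(F) = -4*((F**2 + F*F) + F) = -4*((F**2 + F**2) + F) = -4*(2*F**2 + F) = -4*(F + 2*F**2) = -8*F**2 - 4*F)
sqrt(x(663, -379) + c(m(21, 13))) = sqrt((1/2)/(-379) - 4*10*(1 + 2*10)) = sqrt((1/2)*(-1/379) - 4*10*(1 + 20)) = sqrt(-1/758 - 4*10*21) = sqrt(-1/758 - 840) = sqrt(-636721/758) = I*sqrt(482634518)/758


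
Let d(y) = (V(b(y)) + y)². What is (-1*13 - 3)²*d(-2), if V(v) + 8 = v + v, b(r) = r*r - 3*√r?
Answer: -17408 + 6144*I*√2 ≈ -17408.0 + 8688.9*I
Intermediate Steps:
b(r) = r² - 3*√r
V(v) = -8 + 2*v (V(v) = -8 + (v + v) = -8 + 2*v)
d(y) = (-8 + y - 6*√y + 2*y²)² (d(y) = ((-8 + 2*(y² - 3*√y)) + y)² = ((-8 + (-6*√y + 2*y²)) + y)² = ((-8 - 6*√y + 2*y²) + y)² = (-8 + y - 6*√y + 2*y²)²)
(-1*13 - 3)²*d(-2) = (-1*13 - 3)²*(8 - 1*(-2) - 2*(-2)² + 6*√(-2))² = (-13 - 3)²*(8 + 2 - 2*4 + 6*(I*√2))² = (-16)²*(8 + 2 - 8 + 6*I*√2)² = 256*(2 + 6*I*√2)²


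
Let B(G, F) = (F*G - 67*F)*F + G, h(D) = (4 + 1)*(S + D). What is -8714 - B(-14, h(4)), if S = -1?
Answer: 9525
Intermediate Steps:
h(D) = -5 + 5*D (h(D) = (4 + 1)*(-1 + D) = 5*(-1 + D) = -5 + 5*D)
B(G, F) = G + F*(-67*F + F*G) (B(G, F) = (-67*F + F*G)*F + G = F*(-67*F + F*G) + G = G + F*(-67*F + F*G))
-8714 - B(-14, h(4)) = -8714 - (-14 - 67*(-5 + 5*4)² - 14*(-5 + 5*4)²) = -8714 - (-14 - 67*(-5 + 20)² - 14*(-5 + 20)²) = -8714 - (-14 - 67*15² - 14*15²) = -8714 - (-14 - 67*225 - 14*225) = -8714 - (-14 - 15075 - 3150) = -8714 - 1*(-18239) = -8714 + 18239 = 9525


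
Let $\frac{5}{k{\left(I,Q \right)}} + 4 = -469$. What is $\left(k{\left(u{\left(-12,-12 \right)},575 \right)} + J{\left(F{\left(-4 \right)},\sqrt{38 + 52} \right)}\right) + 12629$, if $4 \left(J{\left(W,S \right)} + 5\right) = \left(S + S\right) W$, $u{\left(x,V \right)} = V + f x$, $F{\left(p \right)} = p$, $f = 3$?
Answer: $\frac{5971147}{473} - 6 \sqrt{10} \approx 12605.0$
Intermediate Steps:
$u{\left(x,V \right)} = V + 3 x$
$k{\left(I,Q \right)} = - \frac{5}{473}$ ($k{\left(I,Q \right)} = \frac{5}{-4 - 469} = \frac{5}{-473} = 5 \left(- \frac{1}{473}\right) = - \frac{5}{473}$)
$J{\left(W,S \right)} = -5 + \frac{S W}{2}$ ($J{\left(W,S \right)} = -5 + \frac{\left(S + S\right) W}{4} = -5 + \frac{2 S W}{4} = -5 + \frac{S W}{2}$)
$\left(k{\left(u{\left(-12,-12 \right)},575 \right)} + J{\left(F{\left(-4 \right)},\sqrt{38 + 52} \right)}\right) + 12629 = \left(- \frac{5}{473} + \left(-5 + \frac{1}{2} \sqrt{38 + 52} \left(-4\right)\right)\right) + 12629 = \left(- \frac{5}{473} + \left(-5 + \frac{1}{2} \sqrt{90} \left(-4\right)\right)\right) + 12629 = \left(- \frac{5}{473} + \left(-5 + \frac{1}{2} \cdot 3 \sqrt{10} \left(-4\right)\right)\right) + 12629 = \left(- \frac{5}{473} - \left(5 + 6 \sqrt{10}\right)\right) + 12629 = \left(- \frac{2370}{473} - 6 \sqrt{10}\right) + 12629 = \frac{5971147}{473} - 6 \sqrt{10}$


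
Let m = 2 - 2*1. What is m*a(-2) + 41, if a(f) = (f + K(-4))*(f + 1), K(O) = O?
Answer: 41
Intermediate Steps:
m = 0 (m = 2 - 2 = 0)
a(f) = (1 + f)*(-4 + f) (a(f) = (f - 4)*(f + 1) = (-4 + f)*(1 + f) = (1 + f)*(-4 + f))
m*a(-2) + 41 = 0*(-4 + (-2)² - 3*(-2)) + 41 = 0*(-4 + 4 + 6) + 41 = 0*6 + 41 = 0 + 41 = 41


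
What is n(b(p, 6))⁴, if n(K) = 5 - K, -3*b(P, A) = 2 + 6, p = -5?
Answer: 279841/81 ≈ 3454.8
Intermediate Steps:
b(P, A) = -8/3 (b(P, A) = -(2 + 6)/3 = -⅓*8 = -8/3)
n(b(p, 6))⁴ = (5 - 1*(-8/3))⁴ = (5 + 8/3)⁴ = (23/3)⁴ = 279841/81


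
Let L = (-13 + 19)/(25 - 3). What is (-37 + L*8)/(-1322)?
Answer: 383/14542 ≈ 0.026338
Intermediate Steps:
L = 3/11 (L = 6/22 = 6*(1/22) = 3/11 ≈ 0.27273)
(-37 + L*8)/(-1322) = (-37 + (3/11)*8)/(-1322) = (-37 + 24/11)*(-1/1322) = -383/11*(-1/1322) = 383/14542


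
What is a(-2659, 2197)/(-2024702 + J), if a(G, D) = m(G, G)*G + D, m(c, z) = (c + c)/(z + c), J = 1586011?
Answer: 42/39881 ≈ 0.0010531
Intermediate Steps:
m(c, z) = 2*c/(c + z) (m(c, z) = (2*c)/(c + z) = 2*c/(c + z))
a(G, D) = D + G (a(G, D) = (2*G/(G + G))*G + D = (2*G/((2*G)))*G + D = (2*G*(1/(2*G)))*G + D = 1*G + D = G + D = D + G)
a(-2659, 2197)/(-2024702 + J) = (2197 - 2659)/(-2024702 + 1586011) = -462/(-438691) = -462*(-1/438691) = 42/39881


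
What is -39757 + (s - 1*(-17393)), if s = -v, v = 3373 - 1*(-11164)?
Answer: -36901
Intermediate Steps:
v = 14537 (v = 3373 + 11164 = 14537)
s = -14537 (s = -1*14537 = -14537)
-39757 + (s - 1*(-17393)) = -39757 + (-14537 - 1*(-17393)) = -39757 + (-14537 + 17393) = -39757 + 2856 = -36901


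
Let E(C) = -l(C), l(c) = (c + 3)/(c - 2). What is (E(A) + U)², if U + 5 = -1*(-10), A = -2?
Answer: 441/16 ≈ 27.563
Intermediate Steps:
l(c) = (3 + c)/(-2 + c)
E(C) = -(3 + C)/(-2 + C)
U = 5 (U = -5 - 1*(-10) = -5 + 10 = 5)
(E(A) + U)² = ((-3 - 1*(-2))/(-2 - 2) + 5)² = ((-3 + 2)/(-4) + 5)² = (-¼*(-1) + 5)² = (¼ + 5)² = (21/4)² = 441/16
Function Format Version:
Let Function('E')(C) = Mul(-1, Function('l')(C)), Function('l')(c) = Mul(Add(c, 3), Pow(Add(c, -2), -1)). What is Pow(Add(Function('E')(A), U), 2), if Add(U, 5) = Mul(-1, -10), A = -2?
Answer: Rational(441, 16) ≈ 27.563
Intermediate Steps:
Function('l')(c) = Mul(Pow(Add(-2, c), -1), Add(3, c)) (Function('l')(c) = Mul(Add(3, c), Pow(Add(-2, c), -1)) = Mul(Pow(Add(-2, c), -1), Add(3, c)))
Function('E')(C) = Mul(-1, Pow(Add(-2, C), -1), Add(3, C)) (Function('E')(C) = Mul(-1, Mul(Pow(Add(-2, C), -1), Add(3, C))) = Mul(-1, Pow(Add(-2, C), -1), Add(3, C)))
U = 5 (U = Add(-5, Mul(-1, -10)) = Add(-5, 10) = 5)
Pow(Add(Function('E')(A), U), 2) = Pow(Add(Mul(Pow(Add(-2, -2), -1), Add(-3, Mul(-1, -2))), 5), 2) = Pow(Add(Mul(Pow(-4, -1), Add(-3, 2)), 5), 2) = Pow(Add(Mul(Rational(-1, 4), -1), 5), 2) = Pow(Add(Rational(1, 4), 5), 2) = Pow(Rational(21, 4), 2) = Rational(441, 16)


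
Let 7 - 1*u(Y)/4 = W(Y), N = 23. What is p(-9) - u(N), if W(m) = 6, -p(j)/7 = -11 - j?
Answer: 10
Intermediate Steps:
p(j) = 77 + 7*j (p(j) = -7*(-11 - j) = 77 + 7*j)
u(Y) = 4 (u(Y) = 28 - 4*6 = 28 - 24 = 4)
p(-9) - u(N) = (77 + 7*(-9)) - 1*4 = (77 - 63) - 4 = 14 - 4 = 10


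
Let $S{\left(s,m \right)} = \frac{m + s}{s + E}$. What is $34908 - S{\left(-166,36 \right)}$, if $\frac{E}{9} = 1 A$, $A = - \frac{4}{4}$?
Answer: $\frac{1221754}{35} \approx 34907.0$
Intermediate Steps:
$A = -1$ ($A = \left(-4\right) \frac{1}{4} = -1$)
$E = -9$ ($E = 9 \cdot 1 \left(-1\right) = 9 \left(-1\right) = -9$)
$S{\left(s,m \right)} = \frac{m + s}{-9 + s}$ ($S{\left(s,m \right)} = \frac{m + s}{s - 9} = \frac{m + s}{-9 + s}$)
$34908 - S{\left(-166,36 \right)} = 34908 - \frac{36 - 166}{-9 - 166} = 34908 - \frac{1}{-175} \left(-130\right) = 34908 - \left(- \frac{1}{175}\right) \left(-130\right) = 34908 - \frac{26}{35} = \frac{1221754}{35}$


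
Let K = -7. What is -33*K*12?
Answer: 2772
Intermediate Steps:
-33*K*12 = -33*(-7)*12 = 231*12 = 2772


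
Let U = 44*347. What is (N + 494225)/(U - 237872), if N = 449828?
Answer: -49687/11716 ≈ -4.2410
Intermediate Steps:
U = 15268
(N + 494225)/(U - 237872) = (449828 + 494225)/(15268 - 237872) = 944053/(-222604) = 944053*(-1/222604) = -49687/11716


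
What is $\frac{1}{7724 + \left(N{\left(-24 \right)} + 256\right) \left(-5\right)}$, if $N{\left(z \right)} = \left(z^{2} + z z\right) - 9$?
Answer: $\frac{1}{729} \approx 0.0013717$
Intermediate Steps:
$N{\left(z \right)} = -9 + 2 z^{2}$ ($N{\left(z \right)} = \left(z^{2} + z^{2}\right) - 9 = 2 z^{2} - 9 = -9 + 2 z^{2}$)
$\frac{1}{7724 + \left(N{\left(-24 \right)} + 256\right) \left(-5\right)} = \frac{1}{7724 + \left(\left(-9 + 2 \left(-24\right)^{2}\right) + 256\right) \left(-5\right)} = \frac{1}{7724 + \left(\left(-9 + 2 \cdot 576\right) + 256\right) \left(-5\right)} = \frac{1}{7724 + \left(\left(-9 + 1152\right) + 256\right) \left(-5\right)} = \frac{1}{7724 + \left(1143 + 256\right) \left(-5\right)} = \frac{1}{7724 + 1399 \left(-5\right)} = \frac{1}{7724 - 6995} = \frac{1}{729}$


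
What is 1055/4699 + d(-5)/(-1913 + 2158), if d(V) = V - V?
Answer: 1055/4699 ≈ 0.22452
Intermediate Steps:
d(V) = 0
1055/4699 + d(-5)/(-1913 + 2158) = 1055/4699 + 0/(-1913 + 2158) = 1055*(1/4699) + 0/245 = 1055/4699 + 0*(1/245) = 1055/4699 + 0 = 1055/4699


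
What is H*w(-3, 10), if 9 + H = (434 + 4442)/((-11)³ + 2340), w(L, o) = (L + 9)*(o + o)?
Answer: -504600/1009 ≈ -500.10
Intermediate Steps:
w(L, o) = 2*o*(9 + L) (w(L, o) = (9 + L)*(2*o) = 2*o*(9 + L))
H = -4205/1009 (H = -9 + (434 + 4442)/((-11)³ + 2340) = -9 + 4876/(-1331 + 2340) = -9 + 4876/1009 = -4205/1009 ≈ -4.1675)
H*w(-3, 10) = -8410*10*(9 - 3)/1009 = -8410*10*6/1009 = -4205/1009*120 = -504600/1009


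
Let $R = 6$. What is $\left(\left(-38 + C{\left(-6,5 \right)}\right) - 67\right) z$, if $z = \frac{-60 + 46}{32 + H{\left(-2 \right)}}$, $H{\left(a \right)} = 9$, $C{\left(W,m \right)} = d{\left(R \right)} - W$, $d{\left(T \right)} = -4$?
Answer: $\frac{1442}{41} \approx 35.171$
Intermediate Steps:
$C{\left(W,m \right)} = -4 - W$
$z = - \frac{14}{41}$ ($z = \frac{-60 + 46}{32 + 9} = - \frac{14}{41} \approx -0.34146$)
$\left(\left(-38 + C{\left(-6,5 \right)}\right) - 67\right) z = \left(\left(-38 - -2\right) - 67\right) \left(- \frac{14}{41}\right) = \left(\left(-38 + \left(-4 + 6\right)\right) - 67\right) \left(- \frac{14}{41}\right) = \left(\left(-38 + 2\right) - 67\right) \left(- \frac{14}{41}\right) = \left(-36 - 67\right) \left(- \frac{14}{41}\right) = \left(-103\right) \left(- \frac{14}{41}\right) = \frac{1442}{41}$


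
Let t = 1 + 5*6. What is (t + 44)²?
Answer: 5625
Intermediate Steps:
t = 31 (t = 1 + 30 = 31)
(t + 44)² = (31 + 44)² = 75² = 5625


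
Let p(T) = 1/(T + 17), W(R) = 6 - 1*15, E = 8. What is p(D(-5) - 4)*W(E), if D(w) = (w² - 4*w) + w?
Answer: -9/53 ≈ -0.16981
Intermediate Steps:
D(w) = w² - 3*w
W(R) = -9 (W(R) = 6 - 15 = -9)
p(T) = 1/(17 + T)
p(D(-5) - 4)*W(E) = -9/(17 + (-5*(-3 - 5) - 4)) = -9/(17 + (-5*(-8) - 4)) = -9/(17 + (40 - 4)) = -9/(17 + 36) = -9/53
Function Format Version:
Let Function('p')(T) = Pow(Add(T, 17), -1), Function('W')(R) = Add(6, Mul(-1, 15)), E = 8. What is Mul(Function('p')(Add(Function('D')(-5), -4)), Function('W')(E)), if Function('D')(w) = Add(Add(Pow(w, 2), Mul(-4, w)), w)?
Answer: Rational(-9, 53) ≈ -0.16981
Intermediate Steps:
Function('D')(w) = Add(Pow(w, 2), Mul(-3, w))
Function('W')(R) = -9 (Function('W')(R) = Add(6, -15) = -9)
Function('p')(T) = Pow(Add(17, T), -1)
Mul(Function('p')(Add(Function('D')(-5), -4)), Function('W')(E)) = Mul(Pow(Add(17, Add(Mul(-5, Add(-3, -5)), -4)), -1), -9) = Mul(Pow(Add(17, Add(Mul(-5, -8), -4)), -1), -9) = Mul(Pow(Add(17, Add(40, -4)), -1), -9) = Mul(Pow(Add(17, 36), -1), -9) = Mul(Pow(53, -1), -9) = Mul(Rational(1, 53), -9) = Rational(-9, 53)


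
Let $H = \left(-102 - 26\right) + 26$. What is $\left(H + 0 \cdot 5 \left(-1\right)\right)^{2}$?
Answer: $10404$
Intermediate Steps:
$H = -102$ ($H = -128 + 26 = -102$)
$\left(H + 0 \cdot 5 \left(-1\right)\right)^{2} = \left(-102 + 0 \cdot 5 \left(-1\right)\right)^{2} = \left(-102 + 0 \left(-1\right)\right)^{2} = \left(-102 + 0\right)^{2} = \left(-102\right)^{2} = 10404$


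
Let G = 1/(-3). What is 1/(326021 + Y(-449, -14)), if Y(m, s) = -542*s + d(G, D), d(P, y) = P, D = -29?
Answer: 3/1000826 ≈ 2.9975e-6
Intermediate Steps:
G = -⅓ ≈ -0.33333
Y(m, s) = -⅓ - 542*s (Y(m, s) = -542*s - ⅓ = -⅓ - 542*s)
1/(326021 + Y(-449, -14)) = 1/(326021 + (-⅓ - 542*(-14))) = 1/(326021 + (-⅓ + 7588)) = 1/(326021 + 22763/3) = 1/(1000826/3) = 3/1000826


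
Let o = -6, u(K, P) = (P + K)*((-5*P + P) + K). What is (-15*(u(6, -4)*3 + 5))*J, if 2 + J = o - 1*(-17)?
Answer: -18495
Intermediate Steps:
u(K, P) = (K + P)*(K - 4*P) (u(K, P) = (K + P)*(-4*P + K) = (K + P)*(K - 4*P))
J = 9 (J = -2 + (-6 - 1*(-17)) = -2 + (-6 + 17) = -2 + 11 = 9)
(-15*(u(6, -4)*3 + 5))*J = -15*((6² - 4*(-4)² - 3*6*(-4))*3 + 5)*9 = -15*((36 - 4*16 + 72)*3 + 5)*9 = -15*((36 - 64 + 72)*3 + 5)*9 = -15*(44*3 + 5)*9 = -15*(132 + 5)*9 = -15*137*9 = -2055*9 = -18495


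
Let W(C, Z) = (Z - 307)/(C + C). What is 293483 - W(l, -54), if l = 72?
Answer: 42261913/144 ≈ 2.9349e+5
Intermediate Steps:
W(C, Z) = (-307 + Z)/(2*C) (W(C, Z) = (-307 + Z)/((2*C)) = (-307 + Z)*(1/(2*C)) = (-307 + Z)/(2*C))
293483 - W(l, -54) = 293483 - (-307 - 54)/(2*72) = 293483 - (-361)/(2*72) = 293483 - 1*(-361/144) = 293483 + 361/144 = 42261913/144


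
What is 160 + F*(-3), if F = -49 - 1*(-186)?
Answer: -251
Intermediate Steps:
F = 137 (F = -49 + 186 = 137)
160 + F*(-3) = 160 + 137*(-3) = 160 - 411 = -251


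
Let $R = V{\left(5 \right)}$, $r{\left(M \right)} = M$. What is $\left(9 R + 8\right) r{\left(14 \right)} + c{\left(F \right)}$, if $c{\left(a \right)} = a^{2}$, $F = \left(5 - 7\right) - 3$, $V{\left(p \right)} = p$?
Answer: $767$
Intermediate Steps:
$F = -5$ ($F = -2 - 3 = -5$)
$R = 5$
$\left(9 R + 8\right) r{\left(14 \right)} + c{\left(F \right)} = \left(9 \cdot 5 + 8\right) 14 + \left(-5\right)^{2} = \left(45 + 8\right) 14 + 25 = 53 \cdot 14 + 25 = 742 + 25 = 767$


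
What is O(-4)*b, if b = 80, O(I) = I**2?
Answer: 1280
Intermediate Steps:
O(-4)*b = (-4)**2*80 = 16*80 = 1280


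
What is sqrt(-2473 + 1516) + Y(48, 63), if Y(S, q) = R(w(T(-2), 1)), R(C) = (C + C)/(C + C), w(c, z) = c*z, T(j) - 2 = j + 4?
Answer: 1 + I*sqrt(957) ≈ 1.0 + 30.935*I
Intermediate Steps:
T(j) = 6 + j (T(j) = 2 + (j + 4) = 2 + (4 + j) = 6 + j)
R(C) = 1 (R(C) = (2*C)/((2*C)) = (2*C)*(1/(2*C)) = 1)
Y(S, q) = 1
sqrt(-2473 + 1516) + Y(48, 63) = sqrt(-2473 + 1516) + 1 = sqrt(-957) + 1 = I*sqrt(957) + 1 = 1 + I*sqrt(957)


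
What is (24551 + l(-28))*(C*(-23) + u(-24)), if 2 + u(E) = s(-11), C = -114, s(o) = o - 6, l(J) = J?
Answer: 63833369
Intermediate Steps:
s(o) = -6 + o
u(E) = -19 (u(E) = -2 + (-6 - 11) = -2 - 17 = -19)
(24551 + l(-28))*(C*(-23) + u(-24)) = (24551 - 28)*(-114*(-23) - 19) = 24523*(2622 - 19) = 24523*2603 = 63833369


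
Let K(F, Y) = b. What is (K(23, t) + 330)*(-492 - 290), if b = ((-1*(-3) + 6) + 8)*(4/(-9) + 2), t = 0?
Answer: -2508656/9 ≈ -2.7874e+5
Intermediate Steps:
b = 238/9 (b = ((3 + 6) + 8)*(4*(-⅑) + 2) = (9 + 8)*(-4/9 + 2) = 17*(14/9) = 238/9 ≈ 26.444)
K(F, Y) = 238/9
(K(23, t) + 330)*(-492 - 290) = (238/9 + 330)*(-492 - 290) = (3208/9)*(-782) = -2508656/9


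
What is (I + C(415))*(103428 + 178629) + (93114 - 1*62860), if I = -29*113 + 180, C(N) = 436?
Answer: -750523423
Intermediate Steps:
I = -3097 (I = -3277 + 180 = -3097)
(I + C(415))*(103428 + 178629) + (93114 - 1*62860) = (-3097 + 436)*(103428 + 178629) + (93114 - 1*62860) = -2661*282057 + (93114 - 62860) = -750553677 + 30254 = -750523423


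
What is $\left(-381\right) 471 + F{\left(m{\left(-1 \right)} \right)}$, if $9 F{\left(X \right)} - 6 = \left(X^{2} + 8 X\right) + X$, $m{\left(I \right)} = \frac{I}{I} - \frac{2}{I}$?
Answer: $- \frac{538339}{3} \approx -1.7945 \cdot 10^{5}$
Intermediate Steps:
$m{\left(I \right)} = 1 - \frac{2}{I}$
$F{\left(X \right)} = \frac{2}{3} + X + \frac{X^{2}}{9}$ ($F{\left(X \right)} = \frac{2}{3} + \frac{\left(X^{2} + 8 X\right) + X}{9} = \frac{2}{3} + \frac{X^{2} + 9 X}{9} = \frac{2}{3} + \left(X + \frac{X^{2}}{9}\right) = \frac{2}{3} + X + \frac{X^{2}}{9}$)
$\left(-381\right) 471 + F{\left(m{\left(-1 \right)} \right)} = \left(-381\right) 471 + \left(\frac{2}{3} + \frac{-2 - 1}{-1} + \frac{\left(\frac{-2 - 1}{-1}\right)^{2}}{9}\right) = -179451 + \left(\frac{2}{3} - -3 + \frac{\left(\left(-1\right) \left(-3\right)\right)^{2}}{9}\right) = -179451 + \left(\frac{2}{3} + 3 + \frac{3^{2}}{9}\right) = -179451 + \left(\frac{2}{3} + 3 + \frac{1}{9} \cdot 9\right) = -179451 + \left(\frac{2}{3} + 3 + 1\right) = -179451 + \frac{14}{3} = - \frac{538339}{3}$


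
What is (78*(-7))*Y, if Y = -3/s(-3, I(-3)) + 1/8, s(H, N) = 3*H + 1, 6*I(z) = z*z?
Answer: -273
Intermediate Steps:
I(z) = z²/6 (I(z) = (z*z)/6 = z²/6)
s(H, N) = 1 + 3*H
Y = ½ (Y = -3/(1 + 3*(-3)) + 1/8 = -3/(1 - 9) + 1*(⅛) = -3/(-8) + ⅛ = -3*(-⅛) + ⅛ = 3/8 + ⅛ = ½ ≈ 0.50000)
(78*(-7))*Y = (78*(-7))*(½) = -546*½ = -273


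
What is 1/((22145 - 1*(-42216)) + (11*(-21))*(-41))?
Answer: 1/73832 ≈ 1.3544e-5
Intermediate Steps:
1/((22145 - 1*(-42216)) + (11*(-21))*(-41)) = 1/((22145 + 42216) - 231*(-41)) = 1/(64361 + 9471) = 1/73832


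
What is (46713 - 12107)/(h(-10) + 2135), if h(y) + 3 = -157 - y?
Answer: 34606/1985 ≈ 17.434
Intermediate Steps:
h(y) = -160 - y (h(y) = -3 + (-157 - y) = -160 - y)
(46713 - 12107)/(h(-10) + 2135) = (46713 - 12107)/((-160 - 1*(-10)) + 2135) = 34606/((-160 + 10) + 2135) = 34606/(-150 + 2135) = 34606/1985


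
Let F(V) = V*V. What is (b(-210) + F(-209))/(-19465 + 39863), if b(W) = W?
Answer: 43471/20398 ≈ 2.1311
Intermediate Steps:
F(V) = V²
(b(-210) + F(-209))/(-19465 + 39863) = (-210 + (-209)²)/(-19465 + 39863) = (-210 + 43681)/20398 = 43471*(1/20398) = 43471/20398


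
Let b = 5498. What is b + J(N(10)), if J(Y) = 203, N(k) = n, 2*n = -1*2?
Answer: 5701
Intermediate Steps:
n = -1 (n = (-1*2)/2 = (½)*(-2) = -1)
N(k) = -1
b + J(N(10)) = 5498 + 203 = 5701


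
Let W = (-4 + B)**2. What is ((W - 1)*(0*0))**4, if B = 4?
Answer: 0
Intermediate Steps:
W = 0 (W = (-4 + 4)**2 = 0**2 = 0)
((W - 1)*(0*0))**4 = ((0 - 1)*(0*0))**4 = (-1*0)**4 = 0**4 = 0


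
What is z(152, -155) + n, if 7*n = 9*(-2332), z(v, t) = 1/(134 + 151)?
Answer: -5981573/1995 ≈ -2998.3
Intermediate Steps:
z(v, t) = 1/285
n = -20988/7 (n = (9*(-2332))/7 = (⅐)*(-20988) = -20988/7 ≈ -2998.3)
z(152, -155) + n = 1/285 - 20988/7 = -5981573/1995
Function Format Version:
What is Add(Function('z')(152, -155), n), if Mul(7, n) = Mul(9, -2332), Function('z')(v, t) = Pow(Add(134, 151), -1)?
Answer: Rational(-5981573, 1995) ≈ -2998.3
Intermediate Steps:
Function('z')(v, t) = Rational(1, 285) (Function('z')(v, t) = Pow(285, -1) = Rational(1, 285))
n = Rational(-20988, 7) (n = Mul(Rational(1, 7), Mul(9, -2332)) = Mul(Rational(1, 7), -20988) = Rational(-20988, 7) ≈ -2998.3)
Add(Function('z')(152, -155), n) = Add(Rational(1, 285), Rational(-20988, 7)) = Rational(-5981573, 1995)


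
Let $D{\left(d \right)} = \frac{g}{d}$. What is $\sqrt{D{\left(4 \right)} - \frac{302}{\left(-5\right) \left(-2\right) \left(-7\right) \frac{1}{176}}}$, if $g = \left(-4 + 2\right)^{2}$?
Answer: $\frac{\sqrt{931385}}{35} \approx 27.574$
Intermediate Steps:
$g = 4$ ($g = \left(-2\right)^{2} = 4$)
$D{\left(d \right)} = \frac{4}{d}$
$\sqrt{D{\left(4 \right)} - \frac{302}{\left(-5\right) \left(-2\right) \left(-7\right) \frac{1}{176}}} = \sqrt{\frac{4}{4} - \frac{302}{\left(-5\right) \left(-2\right) \left(-7\right) \frac{1}{176}}} = \sqrt{4 \cdot \frac{1}{4} - \frac{302}{10 \left(-7\right) \frac{1}{176}}} = \sqrt{1 - \frac{302}{\left(-70\right) \frac{1}{176}}} = \sqrt{1 - \frac{302}{- \frac{35}{88}}} = \sqrt{1 - - \frac{26576}{35}} = \sqrt{1 + \frac{26576}{35}} = \sqrt{\frac{26611}{35}} = \frac{\sqrt{931385}}{35}$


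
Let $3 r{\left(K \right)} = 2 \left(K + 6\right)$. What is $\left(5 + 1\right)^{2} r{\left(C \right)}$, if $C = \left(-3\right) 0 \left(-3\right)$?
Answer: $144$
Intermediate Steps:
$C = 0$ ($C = 0 \left(-3\right) = 0$)
$r{\left(K \right)} = 4 + \frac{2 K}{3}$ ($r{\left(K \right)} = \frac{2 \left(K + 6\right)}{3} = \frac{2 \left(6 + K\right)}{3} = \frac{12 + 2 K}{3} = 4 + \frac{2 K}{3}$)
$\left(5 + 1\right)^{2} r{\left(C \right)} = \left(5 + 1\right)^{2} \left(4 + \frac{2}{3} \cdot 0\right) = 6^{2} \left(4 + 0\right) = 36 \cdot 4 = 144$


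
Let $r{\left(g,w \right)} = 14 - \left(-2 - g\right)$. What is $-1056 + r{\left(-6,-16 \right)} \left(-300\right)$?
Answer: $-4056$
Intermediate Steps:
$r{\left(g,w \right)} = 16 + g$ ($r{\left(g,w \right)} = 14 + \left(2 + g\right) = 16 + g$)
$-1056 + r{\left(-6,-16 \right)} \left(-300\right) = -1056 + \left(16 - 6\right) \left(-300\right) = -1056 + 10 \left(-300\right) = -1056 - 3000 = -4056$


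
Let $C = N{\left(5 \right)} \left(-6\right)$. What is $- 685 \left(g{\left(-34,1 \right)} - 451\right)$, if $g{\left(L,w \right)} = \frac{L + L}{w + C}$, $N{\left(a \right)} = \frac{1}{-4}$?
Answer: $327567$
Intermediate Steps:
$N{\left(a \right)} = - \frac{1}{4}$
$C = \frac{3}{2}$ ($C = \left(- \frac{1}{4}\right) \left(-6\right) = \frac{3}{2} \approx 1.5$)
$g{\left(L,w \right)} = \frac{2 L}{\frac{3}{2} + w}$ ($g{\left(L,w \right)} = \frac{L + L}{w + \frac{3}{2}} = \frac{2 L}{\frac{3}{2} + w}$)
$- 685 \left(g{\left(-34,1 \right)} - 451\right) = - 685 \left(4 \left(-34\right) \frac{1}{3 + 2 \cdot 1} - 451\right) = - 685 \left(4 \left(-34\right) \frac{1}{3 + 2} - 451\right) = - 685 \left(4 \left(-34\right) \frac{1}{5} - 451\right) = - 685 \left(- \frac{136}{5} - 451\right) = \left(-685\right) \left(- \frac{2391}{5}\right) = 327567$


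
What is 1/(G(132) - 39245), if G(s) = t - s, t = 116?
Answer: -1/39261 ≈ -2.5471e-5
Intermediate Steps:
G(s) = 116 - s
1/(G(132) - 39245) = 1/((116 - 1*132) - 39245) = 1/((116 - 132) - 39245) = 1/(-16 - 39245) = 1/(-39261) = -1/39261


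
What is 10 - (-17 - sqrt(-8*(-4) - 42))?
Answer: 27 + I*sqrt(10) ≈ 27.0 + 3.1623*I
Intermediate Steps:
10 - (-17 - sqrt(-8*(-4) - 42)) = 10 - (-17 - sqrt(32 - 42)) = 10 - (-17 - sqrt(-10)) = 10 - (-17 - I*sqrt(10)) = 10 + (17 + I*sqrt(10)) = 27 + I*sqrt(10)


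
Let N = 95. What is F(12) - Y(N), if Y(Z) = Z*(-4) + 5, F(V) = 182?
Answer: 557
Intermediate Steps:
Y(Z) = 5 - 4*Z (Y(Z) = -4*Z + 5 = 5 - 4*Z)
F(12) - Y(N) = 182 - (5 - 4*95) = 182 - (5 - 380) = 182 - 1*(-375) = 182 + 375 = 557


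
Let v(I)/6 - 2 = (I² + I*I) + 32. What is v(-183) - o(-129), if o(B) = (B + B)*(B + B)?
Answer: 335508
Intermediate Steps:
v(I) = 204 + 12*I² (v(I) = 12 + 6*((I² + I*I) + 32) = 12 + 6*((I² + I²) + 32) = 12 + 6*(2*I² + 32) = 12 + 6*(32 + 2*I²) = 12 + (192 + 12*I²) = 204 + 12*I²)
o(B) = 4*B² (o(B) = (2*B)*(2*B) = 4*B²)
v(-183) - o(-129) = (204 + 12*(-183)²) - 4*(-129)² = (204 + 12*33489) - 4*16641 = (204 + 401868) - 1*66564 = 402072 - 66564 = 335508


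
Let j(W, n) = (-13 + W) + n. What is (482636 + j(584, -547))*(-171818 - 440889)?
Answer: -295729160620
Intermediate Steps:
j(W, n) = -13 + W + n
(482636 + j(584, -547))*(-171818 - 440889) = (482636 + (-13 + 584 - 547))*(-171818 - 440889) = (482636 + 24)*(-612707) = 482660*(-612707) = -295729160620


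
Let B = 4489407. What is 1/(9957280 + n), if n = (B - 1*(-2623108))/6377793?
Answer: 6377793/63505477795555 ≈ 1.0043e-7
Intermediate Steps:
n = 7112515/6377793 (n = (4489407 - 1*(-2623108))/6377793 = (4489407 + 2623108)*(1/6377793) = 7112515*(1/6377793) = 7112515/6377793 ≈ 1.1152)
1/(9957280 + n) = 1/(9957280 + 7112515/6377793) = 1/(63505477795555/6377793) = 6377793/63505477795555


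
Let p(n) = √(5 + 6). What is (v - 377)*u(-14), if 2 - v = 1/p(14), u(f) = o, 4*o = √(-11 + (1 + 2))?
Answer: I*√2*(-4125 - √11)/22 ≈ -265.38*I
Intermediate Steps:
p(n) = √11
o = I*√2/2 (o = √(-11 + (1 + 2))/4 = √(-11 + 3)/4 = √(-8)/4 = (2*I*√2)/4 = I*√2/2 ≈ 0.70711*I)
u(f) = I*√2/2
v = 2 - √11/11 (v = 2 - 1/(√11) = 2 - √11/11 ≈ 1.6985)
(v - 377)*u(-14) = ((2 - √11/11) - 377)*(I*√2/2) = (-375 - √11/11)*(I*√2/2) = I*√2*(-375 - √11/11)/2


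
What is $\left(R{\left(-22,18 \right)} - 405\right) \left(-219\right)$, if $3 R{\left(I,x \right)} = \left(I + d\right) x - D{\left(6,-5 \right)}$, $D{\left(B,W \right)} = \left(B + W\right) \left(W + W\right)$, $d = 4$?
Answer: $111617$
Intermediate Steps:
$D{\left(B,W \right)} = 2 W \left(B + W\right)$ ($D{\left(B,W \right)} = \left(B + W\right) 2 W = 2 W \left(B + W\right)$)
$R{\left(I,x \right)} = \frac{10}{3} + \frac{x \left(4 + I\right)}{3}$ ($R{\left(I,x \right)} = \frac{\left(I + 4\right) x - 2 \left(-5\right) \left(6 - 5\right)}{3} = \frac{\left(4 + I\right) x - 2 \left(-5\right) 1}{3} = \frac{x \left(4 + I\right) - -10}{3} = \frac{x \left(4 + I\right) + 10}{3} = \frac{10 + x \left(4 + I\right)}{3} = \frac{10}{3} + \frac{x \left(4 + I\right)}{3}$)
$\left(R{\left(-22,18 \right)} - 405\right) \left(-219\right) = \left(\left(\frac{10}{3} + \frac{4}{3} \cdot 18 + \frac{1}{3} \left(-22\right) 18\right) - 405\right) \left(-219\right) = \left(\left(\frac{10}{3} + 24 - 132\right) - 405\right) \left(-219\right) = \left(- \frac{314}{3} - 405\right) \left(-219\right) = \left(- \frac{1529}{3}\right) \left(-219\right) = 111617$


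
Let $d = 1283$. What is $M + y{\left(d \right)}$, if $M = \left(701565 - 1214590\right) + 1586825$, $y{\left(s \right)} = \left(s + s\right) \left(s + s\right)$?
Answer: $7658156$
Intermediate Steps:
$y{\left(s \right)} = 4 s^{2}$ ($y{\left(s \right)} = 2 s 2 s = 4 s^{2}$)
$M = 1073800$ ($M = -513025 + 1586825 = 1073800$)
$M + y{\left(d \right)} = 1073800 + 4 \cdot 1283^{2} = 1073800 + 4 \cdot 1646089 = 1073800 + 6584356 = 7658156$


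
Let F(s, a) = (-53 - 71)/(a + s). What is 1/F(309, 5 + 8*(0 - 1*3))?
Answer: -145/62 ≈ -2.3387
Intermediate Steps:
F(s, a) = -124/(a + s)
1/F(309, 5 + 8*(0 - 1*3)) = 1/(-124/((5 + 8*(0 - 1*3)) + 309)) = 1/(-124/((5 + 8*(0 - 3)) + 309)) = 1/(-124/((5 + 8*(-3)) + 309)) = 1/(-124/((5 - 24) + 309)) = 1/(-124/(-19 + 309)) = 1/(-124/290) = 1/(-124*1/290) = 1/(-62/145) = -145/62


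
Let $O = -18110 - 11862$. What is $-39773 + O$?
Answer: $-69745$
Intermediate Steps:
$O = -29972$
$-39773 + O = -39773 - 29972 = -69745$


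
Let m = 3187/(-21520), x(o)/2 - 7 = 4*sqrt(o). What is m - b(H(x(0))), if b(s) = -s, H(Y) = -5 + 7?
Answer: 39853/21520 ≈ 1.8519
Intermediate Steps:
x(o) = 14 + 8*sqrt(o) (x(o) = 14 + 2*(4*sqrt(o)) = 14 + 8*sqrt(o))
H(Y) = 2
m = -3187/21520 (m = 3187*(-1/21520) = -3187/21520 ≈ -0.14809)
m - b(H(x(0))) = -3187/21520 - (-1)*2 = -3187/21520 - 1*(-2) = -3187/21520 + 2 = 39853/21520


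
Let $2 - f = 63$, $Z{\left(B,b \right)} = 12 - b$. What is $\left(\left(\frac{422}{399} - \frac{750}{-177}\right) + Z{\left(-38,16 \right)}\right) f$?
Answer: $- \frac{1859524}{23541} \approx -78.991$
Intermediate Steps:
$f = -61$ ($f = 2 - 63 = -61$)
$\left(\left(\frac{422}{399} - \frac{750}{-177}\right) + Z{\left(-38,16 \right)}\right) f = \left(\left(\frac{422}{399} - \frac{750}{-177}\right) + \left(12 - 16\right)\right) \left(-61\right) = \left(\left(422 \cdot \frac{1}{399} - - \frac{250}{59}\right) + \left(12 - 16\right)\right) \left(-61\right) = \left(\left(\frac{422}{399} + \frac{250}{59}\right) - 4\right) \left(-61\right) = \left(\frac{124648}{23541} - 4\right) \left(-61\right) = \frac{30484}{23541} \left(-61\right) = - \frac{1859524}{23541}$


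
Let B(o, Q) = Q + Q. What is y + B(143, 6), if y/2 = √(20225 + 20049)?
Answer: 12 + 2*√40274 ≈ 413.37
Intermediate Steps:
B(o, Q) = 2*Q
y = 2*√40274 (y = 2*√(20225 + 20049) = 2*√40274 ≈ 401.37)
y + B(143, 6) = 2*√40274 + 2*6 = 2*√40274 + 12 = 12 + 2*√40274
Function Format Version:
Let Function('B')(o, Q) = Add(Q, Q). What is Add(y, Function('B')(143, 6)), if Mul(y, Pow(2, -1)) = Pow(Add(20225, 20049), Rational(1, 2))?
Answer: Add(12, Mul(2, Pow(40274, Rational(1, 2)))) ≈ 413.37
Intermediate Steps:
Function('B')(o, Q) = Mul(2, Q)
y = Mul(2, Pow(40274, Rational(1, 2))) (y = Mul(2, Pow(Add(20225, 20049), Rational(1, 2))) = Mul(2, Pow(40274, Rational(1, 2))) ≈ 401.37)
Add(y, Function('B')(143, 6)) = Add(Mul(2, Pow(40274, Rational(1, 2))), Mul(2, 6)) = Add(Mul(2, Pow(40274, Rational(1, 2))), 12) = Add(12, Mul(2, Pow(40274, Rational(1, 2))))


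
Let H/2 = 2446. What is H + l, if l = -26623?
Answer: -21731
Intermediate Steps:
H = 4892 (H = 2*2446 = 4892)
H + l = 4892 - 26623 = -21731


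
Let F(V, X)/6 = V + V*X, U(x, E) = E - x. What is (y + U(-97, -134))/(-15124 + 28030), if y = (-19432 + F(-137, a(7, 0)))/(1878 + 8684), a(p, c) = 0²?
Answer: -3806/1262159 ≈ -0.0030155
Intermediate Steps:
a(p, c) = 0
F(V, X) = 6*V + 6*V*X (F(V, X) = 6*(V + V*X) = 6*V + 6*V*X)
y = -10127/5281 (y = (-19432 + 6*(-137)*(1 + 0))/(1878 + 8684) = (-19432 + 6*(-137)*1)/10562 = (-19432 - 822)*(1/10562) = -20254*1/10562 = -10127/5281 ≈ -1.9176)
(y + U(-97, -134))/(-15124 + 28030) = (-10127/5281 + (-134 - 1*(-97)))/(-15124 + 28030) = (-10127/5281 + (-134 + 97))/12906 = (-10127/5281 - 37)*(1/12906) = -205524/5281*1/12906 = -3806/1262159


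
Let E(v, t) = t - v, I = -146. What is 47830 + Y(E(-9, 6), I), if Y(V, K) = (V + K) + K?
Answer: 47553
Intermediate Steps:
Y(V, K) = V + 2*K (Y(V, K) = (K + V) + K = V + 2*K)
47830 + Y(E(-9, 6), I) = 47830 + ((6 - 1*(-9)) + 2*(-146)) = 47830 + ((6 + 9) - 292) = 47830 + (15 - 292) = 47830 - 277 = 47553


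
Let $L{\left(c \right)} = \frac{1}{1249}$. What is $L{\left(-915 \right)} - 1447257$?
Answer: $- \frac{1807623992}{1249} \approx -1.4473 \cdot 10^{6}$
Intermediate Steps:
$L{\left(c \right)} = \frac{1}{1249}$
$L{\left(-915 \right)} - 1447257 = \frac{1}{1249} - 1447257 = - \frac{1807623992}{1249}$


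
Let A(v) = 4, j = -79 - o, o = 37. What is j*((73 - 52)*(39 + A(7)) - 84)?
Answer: -95004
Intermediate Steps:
j = -116 (j = -79 - 1*37 = -79 - 37 = -116)
j*((73 - 52)*(39 + A(7)) - 84) = -116*((73 - 52)*(39 + 4) - 84) = -116*(21*43 - 84) = -116*(903 - 84) = -116*819 = -95004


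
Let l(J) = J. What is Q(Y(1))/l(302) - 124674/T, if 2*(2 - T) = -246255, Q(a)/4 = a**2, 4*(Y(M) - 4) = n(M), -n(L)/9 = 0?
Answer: -29771260/37185109 ≈ -0.80062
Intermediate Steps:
n(L) = 0 (n(L) = -9*0 = 0)
Y(M) = 4 (Y(M) = 4 + (1/4)*0 = 4 + 0 = 4)
Q(a) = 4*a**2
T = 246259/2 (T = 2 - 1/2*(-246255) = 2 + 246255/2 = 246259/2 ≈ 1.2313e+5)
Q(Y(1))/l(302) - 124674/T = (4*4**2)/302 - 124674/246259/2 = (4*16)*(1/302) - 124674*2/246259 = 64*(1/302) - 249348/246259 = 32/151 - 249348/246259 = -29771260/37185109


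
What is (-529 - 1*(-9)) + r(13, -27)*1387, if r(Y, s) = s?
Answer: -37969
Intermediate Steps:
(-529 - 1*(-9)) + r(13, -27)*1387 = (-529 - 1*(-9)) - 27*1387 = (-529 + 9) - 37449 = -520 - 37449 = -37969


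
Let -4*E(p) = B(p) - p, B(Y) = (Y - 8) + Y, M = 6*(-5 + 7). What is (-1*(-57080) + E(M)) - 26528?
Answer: 30551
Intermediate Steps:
M = 12 (M = 6*2 = 12)
B(Y) = -8 + 2*Y (B(Y) = (-8 + Y) + Y = -8 + 2*Y)
E(p) = 2 - p/4 (E(p) = -((-8 + 2*p) - p)/4 = -(-8 + p)/4 = 2 - p/4)
(-1*(-57080) + E(M)) - 26528 = (-1*(-57080) + (2 - 1/4*12)) - 26528 = (57080 + (2 - 3)) - 26528 = (57080 - 1) - 26528 = 57079 - 26528 = 30551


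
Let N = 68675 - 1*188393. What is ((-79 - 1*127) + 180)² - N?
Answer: 120394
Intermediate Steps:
N = -119718 (N = 68675 - 188393 = -119718)
((-79 - 1*127) + 180)² - N = ((-79 - 1*127) + 180)² - 1*(-119718) = ((-79 - 127) + 180)² + 119718 = (-206 + 180)² + 119718 = (-26)² + 119718 = 676 + 119718 = 120394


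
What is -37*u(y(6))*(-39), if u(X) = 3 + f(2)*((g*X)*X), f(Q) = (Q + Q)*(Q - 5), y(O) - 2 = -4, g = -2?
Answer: 142857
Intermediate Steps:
y(O) = -2 (y(O) = 2 - 4 = -2)
f(Q) = 2*Q*(-5 + Q) (f(Q) = (2*Q)*(-5 + Q) = 2*Q*(-5 + Q))
u(X) = 3 + 24*X² (u(X) = 3 + (2*2*(-5 + 2))*((-2*X)*X) = 3 + (2*2*(-3))*(-2*X²) = 3 - (-24)*X² = 3 + 24*X²)
-37*u(y(6))*(-39) = -37*(3 + 24*(-2)²)*(-39) = -37*(3 + 24*4)*(-39) = -37*(3 + 96)*(-39) = -37*99*(-39) = -3663*(-39) = 142857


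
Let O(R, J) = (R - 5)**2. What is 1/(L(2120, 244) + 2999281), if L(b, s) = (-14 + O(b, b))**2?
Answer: 1/20009619649802 ≈ 4.9976e-14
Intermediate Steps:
O(R, J) = (-5 + R)**2
L(b, s) = (-14 + (-5 + b)**2)**2
1/(L(2120, 244) + 2999281) = 1/((-14 + (-5 + 2120)**2)**2 + 2999281) = 1/((-14 + 2115**2)**2 + 2999281) = 1/((-14 + 4473225)**2 + 2999281) = 1/(4473211**2 + 2999281) = 1/(20009616650521 + 2999281) = 1/20009619649802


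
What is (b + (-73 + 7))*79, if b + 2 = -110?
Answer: -14062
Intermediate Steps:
b = -112 (b = -2 - 110 = -112)
(b + (-73 + 7))*79 = (-112 + (-73 + 7))*79 = (-112 - 66)*79 = -178*79 = -14062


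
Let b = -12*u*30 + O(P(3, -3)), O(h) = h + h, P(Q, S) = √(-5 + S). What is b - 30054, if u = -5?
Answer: -28254 + 4*I*√2 ≈ -28254.0 + 5.6569*I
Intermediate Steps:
O(h) = 2*h
b = 1800 + 4*I*√2 (b = -12*(-5)*30 + 2*√(-5 - 3) = 60*30 + 2*√(-8) = 1800 + 2*(2*I*√2) = 1800 + 4*I*√2 ≈ 1800.0 + 5.6569*I)
b - 30054 = (1800 + 4*I*√2) - 30054 = -28254 + 4*I*√2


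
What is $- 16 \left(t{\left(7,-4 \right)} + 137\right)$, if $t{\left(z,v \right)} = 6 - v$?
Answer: $-2352$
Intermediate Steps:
$- 16 \left(t{\left(7,-4 \right)} + 137\right) = - 16 \left(\left(6 - -4\right) + 137\right) = - 16 \left(\left(6 + 4\right) + 137\right) = - 16 \left(10 + 137\right) = \left(-16\right) 147 = -2352$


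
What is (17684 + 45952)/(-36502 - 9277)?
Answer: -63636/45779 ≈ -1.3901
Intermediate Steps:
(17684 + 45952)/(-36502 - 9277) = 63636/(-45779) = 63636*(-1/45779) = -63636/45779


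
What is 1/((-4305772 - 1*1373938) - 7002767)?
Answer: -1/12682477 ≈ -7.8849e-8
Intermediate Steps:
1/((-4305772 - 1*1373938) - 7002767) = 1/((-4305772 - 1373938) - 7002767) = 1/(-5679710 - 7002767) = 1/(-12682477) = -1/12682477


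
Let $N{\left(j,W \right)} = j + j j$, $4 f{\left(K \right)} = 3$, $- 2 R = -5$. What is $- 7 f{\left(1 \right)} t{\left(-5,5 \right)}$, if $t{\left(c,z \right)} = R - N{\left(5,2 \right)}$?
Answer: $\frac{1155}{8} \approx 144.38$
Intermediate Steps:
$R = \frac{5}{2}$ ($R = \left(- \frac{1}{2}\right) \left(-5\right) = \frac{5}{2} \approx 2.5$)
$f{\left(K \right)} = \frac{3}{4}$ ($f{\left(K \right)} = \frac{1}{4} \cdot 3 = \frac{3}{4}$)
$N{\left(j,W \right)} = j + j^{2}$
$t{\left(c,z \right)} = - \frac{55}{2}$ ($t{\left(c,z \right)} = \frac{5}{2} - 5 \left(1 + 5\right) = \frac{5}{2} - 5 \cdot 6 = \frac{5}{2} - 30 = - \frac{55}{2}$)
$- 7 f{\left(1 \right)} t{\left(-5,5 \right)} = \left(-7\right) \frac{3}{4} \left(- \frac{55}{2}\right) = \left(- \frac{21}{4}\right) \left(- \frac{55}{2}\right) = \frac{1155}{8}$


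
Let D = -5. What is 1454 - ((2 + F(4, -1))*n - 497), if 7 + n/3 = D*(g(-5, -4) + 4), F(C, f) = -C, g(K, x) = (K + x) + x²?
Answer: 1579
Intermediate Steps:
g(K, x) = K + x + x²
n = -186 (n = -21 + 3*(-5*((-5 - 4 + (-4)²) + 4)) = -21 + 3*(-5*((-5 - 4 + 16) + 4)) = -21 + 3*(-5*(7 + 4)) = -21 + 3*(-5*11) = -21 + 3*(-55) = -21 - 165 = -186)
1454 - ((2 + F(4, -1))*n - 497) = 1454 - ((2 - 1*4)*(-186) - 497) = 1454 - ((2 - 4)*(-186) - 497) = 1454 - (-2*(-186) - 497) = 1454 - (372 - 497) = 1454 - 1*(-125) = 1454 + 125 = 1579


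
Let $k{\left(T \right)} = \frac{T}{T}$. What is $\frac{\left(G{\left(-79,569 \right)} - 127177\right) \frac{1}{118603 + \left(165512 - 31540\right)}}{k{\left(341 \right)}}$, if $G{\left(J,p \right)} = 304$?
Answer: $- \frac{126873}{252575} \approx -0.50232$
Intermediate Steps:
$k{\left(T \right)} = 1$
$\frac{\left(G{\left(-79,569 \right)} - 127177\right) \frac{1}{118603 + \left(165512 - 31540\right)}}{k{\left(341 \right)}} = \frac{\left(304 - 127177\right) \frac{1}{118603 + \left(165512 - 31540\right)}}{1} = - \frac{126873}{118603 + \left(165512 - 31540\right)} 1 = - \frac{126873}{118603 + 133972} \cdot 1 = - \frac{126873}{252575} \cdot 1 = \left(-126873\right) \frac{1}{252575} \cdot 1 = \left(- \frac{126873}{252575}\right) 1 = - \frac{126873}{252575}$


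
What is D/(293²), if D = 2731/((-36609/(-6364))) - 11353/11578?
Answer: 200810990575/36387871462698 ≈ 0.0055186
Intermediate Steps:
D = 200810990575/423859002 (D = 2731/((-36609*(-1/6364))) - 11353*1/11578 = 2731/(36609/6364) - 11353/11578 = 2731*(6364/36609) - 11353/11578 = 17380084/36609 - 11353/11578 = 200810990575/423859002 ≈ 473.77)
D/(293²) = 200810990575/(423859002*(293²)) = (200810990575/423859002)/85849 = (200810990575/423859002)*(1/85849) = 200810990575/36387871462698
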